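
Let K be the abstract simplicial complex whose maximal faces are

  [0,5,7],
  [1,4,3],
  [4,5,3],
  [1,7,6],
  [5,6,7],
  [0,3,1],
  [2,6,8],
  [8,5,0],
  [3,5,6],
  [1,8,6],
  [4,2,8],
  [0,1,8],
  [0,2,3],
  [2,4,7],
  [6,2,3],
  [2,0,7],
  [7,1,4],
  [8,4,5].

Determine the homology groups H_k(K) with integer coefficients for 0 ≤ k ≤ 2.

H_0 ≅ Z,  H_1 ≅ Z^2,  H_2 ≅ Z.

Take the total order 0 < 1 < 2 < 3 < 4 < 5 < 6 < 7 < 8 on the vertex set. Then K (dimension 2) consists of the simplices:

  0-simplices (9): [0], [1], [2], [3], [4], [5], [6], [7], [8]
  1-simplices (27): (27 of them)
  2-simplices (18): [0,1,3], [0,1,8], [0,2,3], [0,2,7], [0,5,7], [0,5,8], [1,3,4], [1,4,7], [1,6,7], [1,6,8], [2,3,6], [2,4,7], [2,4,8], [2,6,8], [3,4,5], [3,5,6], [4,5,8], [5,6,7]

so the chain groups are C_0 ≅ Z^9, C_1 ≅ Z^27, C_2 ≅ Z^18.

The boundary map ∂_1: C_1 → C_0 sends each edge [p,q] (with p < q) to q − p.
The 9×27 boundary matrix has rank 8 and Smith normal form diag(1,1,1,1,1,1,1,1).

The boundary map ∂_2: C_2 → C_1 sends each 2-simplex [p,q,r] to [q,r] − [p,r] + [p,q]. For instance
  ∂[1,6,8] = [6,8] − [1,8] + [1,6],
  ∂[3,4,5] = [4,5] − [3,5] + [3,4].
The resulting 27×18 matrix has rank 17, and its Smith normal form has invariant factors (1,1,1,1,1,1,1,1,1,1,1,1,1,1,1,1,1).

From H_k ≅ ker(∂_k) / im(∂_{k+1}) we obtain:

  H_0: rank C_0 − rank ∂_1 = 9 − 8 = 1, and the invariant factors of ∂_1 are all 1, so H_0 ≅ Z.
  H_1: rank ker ∂_1 − rank ∂_2 = (27 − 8) − 17 = 2, and the invariant factors of ∂_2 are all 1, so H_1 ≅ Z^2.
  H_2: rank ker ∂_2 − rank ∂_3 = (18 − 17) − 0 = 1, and there is no ∂_3, so H_2 ≅ Z.

As a check, the Euler characteristic is 9 − 27 + 18 = 0, which agrees with 1 − 2 + 1 = 0.
(K is a triangulation of the torus T^2.)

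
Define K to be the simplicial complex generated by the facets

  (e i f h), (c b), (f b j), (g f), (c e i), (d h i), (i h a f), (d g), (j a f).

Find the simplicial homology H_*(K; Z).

Take the total order a < b < c < d < e < f < g < h < i < j on the vertex set. Then K (dimension 3) consists of the simplices:

  0-simplices (10): a, b, c, d, e, f, g, h, i, j
  1-simplices (20): af, ah, ai, aj, bc, bf, bj, ce, ci, dg, dh, di, ef, eh, ei, fg, fh, fi, fj, hi
  2-simplices (11): afh, afi, afj, ahi, bfj, cei, dhi, efh, efi, ehi, fhi
  3-simplices (2): afhi, efhi

Hence C_0 ≅ Z^10, C_1 ≅ Z^20, C_2 ≅ Z^11, C_3 ≅ Z^2.

The boundary map ∂_1: C_1 → C_0 sends each edge [p,q] (with p < q) to q − p. For instance
  ∂ei = i − e.
The 10×20 boundary matrix has rank 9 and Smith normal form diag(1,1,1,1,1,1,1,1,1).

Boundary ∂_2: C_2 → C_1 maps a triangle to the signed sum of its edges. For instance
  ∂dhi = hi − di + dh,
  ∂ahi = hi − ai + ah.
As a 20×11 matrix over Z this has rank 9, with invariant factors (1,1,1,1,1,1,1,1,1).

∂_3: C_3 → C_2 sends each 3-simplex σ to the alternating sum Σ_i (−1)^i (σ with its i-th vertex removed). For instance
  ∂efhi = fhi − ehi + efi − efh,
  ∂afhi = fhi − ahi + afi − afh.
The 11×2 boundary matrix has rank 2 and Smith normal form diag(1,1).

Reading off H_k = ker ∂_k / im ∂_{k+1}:

  H_0: rank C_0 − rank ∂_1 = 10 − 9 = 1, and the invariant factors of ∂_1 are all 1, so H_0 ≅ Z.
  H_1: rank ker ∂_1 − rank ∂_2 = (20 − 9) − 9 = 2, and the invariant factors of ∂_2 are all 1, so H_1 ≅ Z^2.
  H_2: rank ker ∂_2 − rank ∂_3 = (11 − 9) − 2 = 0, and the invariant factors of ∂_3 are all 1, so H_2 ≅ 0.
  H_3: rank ker ∂_3 − rank ∂_4 = (2 − 2) − 0 = 0, and there is no ∂_4, so H_3 ≅ 0.

H_0 ≅ Z,  H_1 ≅ Z^2,  H_2 = 0,  H_3 = 0.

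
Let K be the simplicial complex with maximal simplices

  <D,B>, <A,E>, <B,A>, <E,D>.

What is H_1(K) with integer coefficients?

H_1 ≅ Z.

We work with the vertex ordering A < B < D < E. The simplices of K, each written with vertices in increasing order, are:

  0-simplices (4): A, B, D, E
  1-simplices (4): AB, AE, BD, DE

so the chain groups are C_0 ≅ Z^4, C_1 ≅ Z^4.

The boundary map ∂_1: C_1 → C_0 maps an edge to its endpoints' difference, ∂[p,q] = q − p. For instance
  ∂BD = D − B.
As a 4×4 matrix over Z this has rank 3, with invariant factors (1,1,1).

Reading off H_k = ker ∂_k / im ∂_{k+1}:

  H_1: rank ker ∂_1 − rank ∂_2 = (4 − 3) − 0 = 1, and there is no ∂_2, so H_1 = Z.

(K is a triangulation of the circle S^1.)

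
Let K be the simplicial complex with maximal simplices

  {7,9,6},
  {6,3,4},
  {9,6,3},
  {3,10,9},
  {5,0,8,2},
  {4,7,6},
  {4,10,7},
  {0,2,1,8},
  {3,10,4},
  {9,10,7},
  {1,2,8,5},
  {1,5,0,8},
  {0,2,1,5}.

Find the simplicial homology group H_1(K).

H_1 ≅ 0.

Fix the vertex order 0 < 1 < 2 < 3 < 4 < 5 < 6 < 7 < 8 < 9 < 10 and write every simplex with vertices in increasing order. Then dim K = 3 and the simplices of K are:

  0-simplices (11): [0], [1], [2], [3], [4], [5], [6], [7], [8], [9], [10]
  1-simplices (22): [0,1], [0,2], [0,5], [0,8], [1,2], [1,5], [1,8], [2,5], [2,8], [3,4], [3,6], [3,9], [3,10], [4,6], [4,7], [4,10], [5,8], [6,7], [6,9], [7,9], [7,10], [9,10]
  2-simplices (18): (18 of them)
  3-simplices (5): [0,1,2,5], [0,1,2,8], [0,1,5,8], [0,2,5,8], [1,2,5,8]

giving chain groups C_0 ≅ Z^11, C_1 ≅ Z^22, C_2 ≅ Z^18, C_3 ≅ Z^5.

The boundary map ∂_1: C_1 → C_0 sends each edge [p,q] (with p < q) to q − p.
The 11×22 boundary matrix has rank 9 and Smith normal form diag(1,1,1,1,1,1,1,1,1).

Boundary ∂_2: C_2 → C_1 acts by ∂[p,q,r] = [q,r] − [p,r] + [p,q]. For instance
  ∂[2,5,8] = [5,8] − [2,8] + [2,5],
  ∂[1,2,5] = [2,5] − [1,5] + [1,2].
As a 22×18 matrix over Z this has rank 13, with invariant factors (1,1,1,1,1,1,1,1,1,1,1,1,1).

The boundary map ∂_3: C_3 → C_2 sends each 3-simplex σ to the alternating sum Σ_i (−1)^i (σ with its i-th vertex removed). For instance
  ∂[0,1,5,8] = [1,5,8] − [0,5,8] + [0,1,8] − [0,1,5],
  ∂[0,1,2,8] = [1,2,8] − [0,2,8] + [0,1,8] − [0,1,2].
The 18×5 boundary matrix has rank 4 and Smith normal form diag(1,1,1,1).

Computing H_k = (kernel of ∂_k) / (image of ∂_{k+1}):

  H_1: rank ker ∂_1 − rank ∂_2 = (22 − 9) − 13 = 0, and the invariant factors of ∂_2 are all 1, so H_1 ≅ 0.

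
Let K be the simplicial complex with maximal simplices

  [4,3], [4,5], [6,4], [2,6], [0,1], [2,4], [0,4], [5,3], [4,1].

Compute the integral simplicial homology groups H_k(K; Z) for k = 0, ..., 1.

H_0 ≅ Z,  H_1 ≅ Z^3.

Fix the vertex order 0 < 1 < 2 < 3 < 4 < 5 < 6 and write every simplex with vertices in increasing order. Then dim K = 1 and the simplices of K are:

  0-simplices (7): [0], [1], [2], [3], [4], [5], [6]
  1-simplices (9): [0,1], [0,4], [1,4], [2,4], [2,6], [3,4], [3,5], [4,5], [4,6]

Hence C_0 ≅ Z^7, C_1 ≅ Z^9.

∂_1: C_1 → C_0 maps an edge to its endpoints' difference, ∂[p,q] = q − p.
This gives a 7×9 integer matrix of rank 6; reducing to Smith normal form yields diagonal entries (1,1,1,1,1,1).

From H_k ≅ ker(∂_k) / im(∂_{k+1}) we obtain:

  H_0: rank C_0 − rank ∂_1 = 7 − 6 = 1, and the invariant factors of ∂_1 are all 1, so H_0 = Z.
  H_1: rank ker ∂_1 − rank ∂_2 = (9 − 6) − 0 = 3, and there is no ∂_2, so H_1 = Z^3.

(K is a triangulation of a wedge of 3 circles.)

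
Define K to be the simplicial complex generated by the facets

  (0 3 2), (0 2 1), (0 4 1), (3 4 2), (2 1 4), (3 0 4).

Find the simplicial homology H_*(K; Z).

Fix the vertex order 0 < 1 < 2 < 3 < 4 and write every simplex with vertices in increasing order. Then dim K = 2 and the simplices of K are:

  0-simplices (5): [0], [1], [2], [3], [4]
  1-simplices (9): [0,1], [0,2], [0,3], [0,4], [1,2], [1,4], [2,3], [2,4], [3,4]
  2-simplices (6): [0,1,2], [0,1,4], [0,2,3], [0,3,4], [1,2,4], [2,3,4]

so the chain groups are C_0 ≅ Z^5, C_1 ≅ Z^9, C_2 ≅ Z^6.

Boundary ∂_1: C_1 → C_0 maps an edge to its endpoints' difference, ∂[p,q] = q − p. For instance
  ∂[0,4] = [4] − [0].
This gives a 5×9 integer matrix of rank 4; reducing to Smith normal form yields diagonal entries (1,1,1,1).

The boundary map ∂_2: C_2 → C_1 acts by ∂[p,q,r] = [q,r] − [p,r] + [p,q]. For instance
  ∂[0,2,3] = [2,3] − [0,3] + [0,2],
  ∂[0,3,4] = [3,4] − [0,4] + [0,3].
The resulting 9×6 matrix has rank 5, and its Smith normal form has invariant factors (1,1,1,1,1).

Reading off H_k = ker ∂_k / im ∂_{k+1}:

  H_0: rank C_0 − rank ∂_1 = 5 − 4 = 1, and the invariant factors of ∂_1 are all 1, so H_0 ≅ Z.
  H_1: rank ker ∂_1 − rank ∂_2 = (9 − 4) − 5 = 0, and the invariant factors of ∂_2 are all 1, so H_1 ≅ 0.
  H_2: rank ker ∂_2 − rank ∂_3 = (6 − 5) − 0 = 1, and there is no ∂_3, so H_2 ≅ Z.

H_0 ≅ Z,  H_1 = 0,  H_2 ≅ Z.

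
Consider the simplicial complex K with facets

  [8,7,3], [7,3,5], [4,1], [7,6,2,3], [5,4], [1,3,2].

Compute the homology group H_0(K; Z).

H_0 = Z.

Take the total order 1 < 2 < 3 < 4 < 5 < 6 < 7 < 8 on the vertex set. Then K (dimension 3) consists of the simplices:

  0-simplices (8): [1], [2], [3], [4], [5], [6], [7], [8]
  1-simplices (14): [1,2], [1,3], [1,4], [2,3], [2,6], [2,7], [3,5], [3,6], [3,7], [3,8], [4,5], [5,7], [6,7], [7,8]
  2-simplices (7): [1,2,3], [2,3,6], [2,3,7], [2,6,7], [3,5,7], [3,6,7], [3,7,8]
  3-simplices (1): [2,3,6,7]

Hence C_0 ≅ Z^8, C_1 ≅ Z^14, C_2 ≅ Z^7, C_3 ≅ Z^1.

The boundary map ∂_1: C_1 → C_0 sends each edge [p,q] (with p < q) to q − p.
The 8×14 boundary matrix has rank 7 and Smith normal form diag(1,1,1,1,1,1,1).

Boundary ∂_2: C_2 → C_1 acts by ∂[p,q,r] = [q,r] − [p,r] + [p,q]. For instance
  ∂[3,6,7] = [6,7] − [3,7] + [3,6],
  ∂[3,5,7] = [5,7] − [3,7] + [3,5].
The resulting 14×7 matrix has rank 6, and its Smith normal form has invariant factors (1,1,1,1,1,1).

The boundary map ∂_3: C_3 → C_2 sends each 3-simplex σ to the alternating sum Σ_i (−1)^i (σ with its i-th vertex removed). For instance
  ∂[2,3,6,7] = [3,6,7] − [2,6,7] + [2,3,7] − [2,3,6].
The resulting 7×1 matrix has rank 1, and its Smith normal form has invariant factors (1).

Reading off H_k = ker ∂_k / im ∂_{k+1}:

  H_0: rank C_0 − rank ∂_1 = 8 − 7 = 1, and the invariant factors of ∂_1 are all 1, so H_0 ≅ Z.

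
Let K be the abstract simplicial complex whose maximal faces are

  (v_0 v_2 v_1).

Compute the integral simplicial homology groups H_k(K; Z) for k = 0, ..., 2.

Order the vertices as v_0 < v_1 < v_2. Listing each simplex with vertices in this order, K has dimension 2 with simplices:

  0-simplices (3): [v_0], [v_1], [v_2]
  1-simplices (3): [v_0,v_1], [v_0,v_2], [v_1,v_2]
  2-simplices (1): [v_0,v_1,v_2]

giving chain groups C_0 ≅ Z^3, C_1 ≅ Z^3, C_2 ≅ Z^1.

∂_1: C_1 → C_0 is given by ∂[p,q] = [q] − [p].
The resulting 3×3 matrix has rank 2, and its Smith normal form has invariant factors (1,1).

The boundary map ∂_2: C_2 → C_1 acts by ∂[p,q,r] = [q,r] − [p,r] + [p,q]. For instance
  ∂[v_0,v_1,v_2] = [v_1,v_2] − [v_0,v_2] + [v_0,v_1].
The resulting 3×1 matrix has rank 1, and its Smith normal form has invariant factors (1).

Reading off H_k = ker ∂_k / im ∂_{k+1}:

  H_0: rank C_0 − rank ∂_1 = 3 − 2 = 1, and the invariant factors of ∂_1 are all 1, so H_0 ≅ Z.
  H_1: rank ker ∂_1 − rank ∂_2 = (3 − 2) − 1 = 0, and the invariant factors of ∂_2 are all 1, so H_1 ≅ 0.
  H_2: rank ker ∂_2 − rank ∂_3 = (1 − 1) − 0 = 0, and there is no ∂_3, so H_2 ≅ 0.

(K is a triangulation of the 2-simplex.)

H_0 = Z,  H_1 = 0,  H_2 = 0.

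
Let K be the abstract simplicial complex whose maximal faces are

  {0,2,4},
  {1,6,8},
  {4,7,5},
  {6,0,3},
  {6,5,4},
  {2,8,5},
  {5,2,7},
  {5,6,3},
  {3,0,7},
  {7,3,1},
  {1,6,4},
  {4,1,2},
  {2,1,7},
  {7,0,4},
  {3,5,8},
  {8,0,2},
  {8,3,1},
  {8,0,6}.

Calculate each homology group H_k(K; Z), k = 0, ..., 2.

H_0 = Z,  H_1 = Z ⊕ Z/2,  H_2 = 0.

Order the vertices as 0 < 1 < 2 < 3 < 4 < 5 < 6 < 7 < 8. Listing each simplex with vertices in this order, K has dimension 2 with simplices:

  0-simplices (9): [0], [1], [2], [3], [4], [5], [6], [7], [8]
  1-simplices (27): (27 of them)
  2-simplices (18): [0,2,4], [0,2,8], [0,3,6], [0,3,7], [0,4,7], [0,6,8], [1,2,4], [1,2,7], [1,3,7], [1,3,8], [1,4,6], [1,6,8], [2,5,7], [2,5,8], [3,5,6], [3,5,8], [4,5,6], [4,5,7]

so the chain groups are C_0 ≅ Z^9, C_1 ≅ Z^27, C_2 ≅ Z^18.

Boundary ∂_1: C_1 → C_0 sends each edge [p,q] (with p < q) to q − p. For instance
  ∂[0,6] = [6] − [0].
The 9×27 boundary matrix has rank 8 and Smith normal form diag(1,1,1,1,1,1,1,1).

Boundary ∂_2: C_2 → C_1 maps a triangle to the signed sum of its edges. For instance
  ∂[1,2,4] = [2,4] − [1,4] + [1,2],
  ∂[1,6,8] = [6,8] − [1,8] + [1,6].
As a 27×18 matrix over Z this has rank 18, with invariant factors (1,1,1,1,1,1,1,1,1,1,1,1,1,1,1,1,1,2).

Computing H_k = (kernel of ∂_k) / (image of ∂_{k+1}):

  H_0: rank C_0 − rank ∂_1 = 9 − 8 = 1, and the invariant factors of ∂_1 are all 1, so H_0 = Z.
  H_1: rank ker ∂_1 − rank ∂_2 = (27 − 8) − 18 = 1, and ∂_2 has invariant factor 2 > 1, so H_1 = Z ⊕ Z/2.
  H_2: rank ker ∂_2 − rank ∂_3 = (18 − 18) − 0 = 0, and there is no ∂_3, so H_2 = 0.

As a check, the Euler characteristic is 9 − 27 + 18 = 0, which agrees with 1 − 1 + 0 = 0.
(K is a triangulation of the Klein bottle.)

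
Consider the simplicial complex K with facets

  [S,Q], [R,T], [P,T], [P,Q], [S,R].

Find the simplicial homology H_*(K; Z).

Take the total order P < Q < R < S < T on the vertex set. Then K (dimension 1) consists of the simplices:

  0-simplices (5): P, Q, R, S, T
  1-simplices (5): PQ, PT, QS, RS, RT

Hence C_0 ≅ Z^5, C_1 ≅ Z^5.

∂_1: C_1 → C_0 is given by ∂[p,q] = [q] − [p].
The 5×5 boundary matrix has rank 4 and Smith normal form diag(1,1,1,1).

Reading off H_k = ker ∂_k / im ∂_{k+1}:

  H_0: rank C_0 − rank ∂_1 = 5 − 4 = 1, and the invariant factors of ∂_1 are all 1, so H_0 = Z.
  H_1: rank ker ∂_1 − rank ∂_2 = (5 − 4) − 0 = 1, and there is no ∂_2, so H_1 = Z.

As a check, the Euler characteristic is 5 − 5 = 0, which agrees with 1 − 1 = 0.

H_0 ≅ Z,  H_1 ≅ Z.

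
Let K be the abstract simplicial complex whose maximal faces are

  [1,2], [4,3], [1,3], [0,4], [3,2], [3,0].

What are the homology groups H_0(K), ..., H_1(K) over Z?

Fix the vertex order 0 < 1 < 2 < 3 < 4 and write every simplex with vertices in increasing order. Then dim K = 1 and the simplices of K are:

  0-simplices (5): [0], [1], [2], [3], [4]
  1-simplices (6): [0,3], [0,4], [1,2], [1,3], [2,3], [3,4]

Hence C_0 ≅ Z^5, C_1 ≅ Z^6.

Boundary ∂_1: C_1 → C_0 is given by ∂[p,q] = [q] − [p]. For instance
  ∂[3,4] = [4] − [3].
The resulting 5×6 matrix has rank 4, and its Smith normal form has invariant factors (1,1,1,1).

From H_k ≅ ker(∂_k) / im(∂_{k+1}) we obtain:

  H_0: rank C_0 − rank ∂_1 = 5 − 4 = 1, and the invariant factors of ∂_1 are all 1, so H_0 ≅ Z.
  H_1: rank ker ∂_1 − rank ∂_2 = (6 − 4) − 0 = 2, and there is no ∂_2, so H_1 ≅ Z^2.

As a check, the Euler characteristic is 5 − 6 = -1, which agrees with 1 − 2 = -1.
(K is a triangulation of a wedge of 2 circles.)

H_0 ≅ Z,  H_1 ≅ Z^2.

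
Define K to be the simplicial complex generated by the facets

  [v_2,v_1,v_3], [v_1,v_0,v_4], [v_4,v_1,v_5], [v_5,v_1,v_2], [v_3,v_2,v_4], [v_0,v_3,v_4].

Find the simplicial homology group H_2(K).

Take the total order v_0 < v_1 < v_2 < v_3 < v_4 < v_5 on the vertex set. Then K (dimension 2) consists of the simplices:

  0-simplices (6): [v_0], [v_1], [v_2], [v_3], [v_4], [v_5]
  1-simplices (12): [v_0,v_1], [v_0,v_3], [v_0,v_4], [v_1,v_2], [v_1,v_3], [v_1,v_4], [v_1,v_5], [v_2,v_3], [v_2,v_4], [v_2,v_5], [v_3,v_4], [v_4,v_5]
  2-simplices (6): [v_0,v_1,v_4], [v_0,v_3,v_4], [v_1,v_2,v_3], [v_1,v_2,v_5], [v_1,v_4,v_5], [v_2,v_3,v_4]

giving chain groups C_0 ≅ Z^6, C_1 ≅ Z^12, C_2 ≅ Z^6.

Boundary ∂_1: C_1 → C_0 maps an edge to its endpoints' difference, ∂[p,q] = q − p.
The resulting 6×12 matrix has rank 5, and its Smith normal form has invariant factors (1,1,1,1,1).

∂_2: C_2 → C_1 maps a triangle to the signed sum of its edges. For instance
  ∂[v_1,v_4,v_5] = [v_4,v_5] − [v_1,v_5] + [v_1,v_4],
  ∂[v_0,v_1,v_4] = [v_1,v_4] − [v_0,v_4] + [v_0,v_1].
This gives a 12×6 integer matrix of rank 6; reducing to Smith normal form yields diagonal entries (1,1,1,1,1,1).

Computing H_k = (kernel of ∂_k) / (image of ∂_{k+1}):

  H_2: rank ker ∂_2 − rank ∂_3 = (6 − 6) − 0 = 0, and there is no ∂_3, so H_2 ≅ 0.

(K is a triangulation of the cylinder S^1 x I.)

H_2 ≅ 0.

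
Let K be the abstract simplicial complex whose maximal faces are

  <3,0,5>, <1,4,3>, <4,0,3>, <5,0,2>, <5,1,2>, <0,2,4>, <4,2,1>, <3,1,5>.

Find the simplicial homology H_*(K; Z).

H_0 = Z,  H_1 = 0,  H_2 = Z.

We work with the vertex ordering 0 < 1 < 2 < 3 < 4 < 5. The simplices of K, each written with vertices in increasing order, are:

  0-simplices (6): [0], [1], [2], [3], [4], [5]
  1-simplices (12): [0,2], [0,3], [0,4], [0,5], [1,2], [1,3], [1,4], [1,5], [2,4], [2,5], [3,4], [3,5]
  2-simplices (8): [0,2,4], [0,2,5], [0,3,4], [0,3,5], [1,2,4], [1,2,5], [1,3,4], [1,3,5]

so the chain groups are C_0 ≅ Z^6, C_1 ≅ Z^12, C_2 ≅ Z^8.

The boundary map ∂_1: C_1 → C_0 is given by ∂[p,q] = [q] − [p]. For instance
  ∂[0,2] = [2] − [0].
The 6×12 boundary matrix has rank 5 and Smith normal form diag(1,1,1,1,1).

∂_2: C_2 → C_1 maps a triangle to the signed sum of its edges. For instance
  ∂[1,3,5] = [3,5] − [1,5] + [1,3],
  ∂[0,2,5] = [2,5] − [0,5] + [0,2].
As a 12×8 matrix over Z this has rank 7, with invariant factors (1,1,1,1,1,1,1).

Reading off H_k = ker ∂_k / im ∂_{k+1}:

  H_0: rank C_0 − rank ∂_1 = 6 − 5 = 1, and the invariant factors of ∂_1 are all 1, so H_0 ≅ Z.
  H_1: rank ker ∂_1 − rank ∂_2 = (12 − 5) − 7 = 0, and the invariant factors of ∂_2 are all 1, so H_1 ≅ 0.
  H_2: rank ker ∂_2 − rank ∂_3 = (8 − 7) − 0 = 1, and there is no ∂_3, so H_2 ≅ Z.

(K is a triangulation of the 2-sphere S^2.)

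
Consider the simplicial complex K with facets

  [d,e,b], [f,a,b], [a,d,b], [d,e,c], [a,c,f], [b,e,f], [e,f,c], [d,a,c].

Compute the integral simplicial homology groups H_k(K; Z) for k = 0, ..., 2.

H_0 = Z,  H_1 = 0,  H_2 = Z.

Order the vertices as a < b < c < d < e < f. Listing each simplex with vertices in this order, K has dimension 2 with simplices:

  0-simplices (6): a, b, c, d, e, f
  1-simplices (12): ab, ac, ad, af, bd, be, bf, cd, ce, cf, de, ef
  2-simplices (8): abd, abf, acd, acf, bde, bef, cde, cef

Hence C_0 ≅ Z^6, C_1 ≅ Z^12, C_2 ≅ Z^8.

∂_1: C_1 → C_0 maps an edge to its endpoints' difference, ∂[p,q] = q − p. For instance
  ∂ac = c − a.
The 6×12 boundary matrix has rank 5 and Smith normal form diag(1,1,1,1,1).

∂_2: C_2 → C_1 sends each 2-simplex [p,q,r] to [q,r] − [p,r] + [p,q]. For instance
  ∂cde = de − ce + cd,
  ∂bde = de − be + bd.
The resulting 12×8 matrix has rank 7, and its Smith normal form has invariant factors (1,1,1,1,1,1,1).

Computing H_k = (kernel of ∂_k) / (image of ∂_{k+1}):

  H_0: rank C_0 − rank ∂_1 = 6 − 5 = 1, and the invariant factors of ∂_1 are all 1, so H_0 ≅ Z.
  H_1: rank ker ∂_1 − rank ∂_2 = (12 − 5) − 7 = 0, and the invariant factors of ∂_2 are all 1, so H_1 ≅ 0.
  H_2: rank ker ∂_2 − rank ∂_3 = (8 − 7) − 0 = 1, and there is no ∂_3, so H_2 ≅ Z.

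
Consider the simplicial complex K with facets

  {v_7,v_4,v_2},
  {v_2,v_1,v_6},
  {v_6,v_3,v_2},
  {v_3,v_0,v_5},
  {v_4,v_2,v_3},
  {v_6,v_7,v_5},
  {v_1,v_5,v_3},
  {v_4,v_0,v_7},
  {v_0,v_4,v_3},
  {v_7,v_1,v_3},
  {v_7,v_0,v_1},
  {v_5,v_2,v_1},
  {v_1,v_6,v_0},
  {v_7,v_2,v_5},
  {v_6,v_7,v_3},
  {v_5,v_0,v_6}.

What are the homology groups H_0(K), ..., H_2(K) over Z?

Fix the vertex order v_0 < v_1 < v_2 < v_3 < v_4 < v_5 < v_6 < v_7 and write every simplex with vertices in increasing order. Then dim K = 2 and the simplices of K are:

  0-simplices (8): [v_0], [v_1], [v_2], [v_3], [v_4], [v_5], [v_6], [v_7]
  1-simplices (24): (24 of them)
  2-simplices (16): (16 of them)

so the chain groups are C_0 ≅ Z^8, C_1 ≅ Z^24, C_2 ≅ Z^16.

Boundary ∂_1: C_1 → C_0 is given by ∂[p,q] = [q] − [p].
This gives a 8×24 integer matrix of rank 7; reducing to Smith normal form yields diagonal entries (1,1,1,1,1,1,1).

The boundary map ∂_2: C_2 → C_1 acts by ∂[p,q,r] = [q,r] − [p,r] + [p,q]. For instance
  ∂[v_5,v_6,v_7] = [v_6,v_7] − [v_5,v_7] + [v_5,v_6],
  ∂[v_1,v_3,v_7] = [v_3,v_7] − [v_1,v_7] + [v_1,v_3].
As a 24×16 matrix over Z this has rank 15, with invariant factors (1,1,1,1,1,1,1,1,1,1,1,1,1,1,1).

Reading off H_k = ker ∂_k / im ∂_{k+1}:

  H_0: rank C_0 − rank ∂_1 = 8 − 7 = 1, and the invariant factors of ∂_1 are all 1, so H_0 = Z.
  H_1: rank ker ∂_1 − rank ∂_2 = (24 − 7) − 15 = 2, and the invariant factors of ∂_2 are all 1, so H_1 = Z^2.
  H_2: rank ker ∂_2 − rank ∂_3 = (16 − 15) − 0 = 1, and there is no ∂_3, so H_2 = Z.

H_0 ≅ Z,  H_1 ≅ Z^2,  H_2 ≅ Z.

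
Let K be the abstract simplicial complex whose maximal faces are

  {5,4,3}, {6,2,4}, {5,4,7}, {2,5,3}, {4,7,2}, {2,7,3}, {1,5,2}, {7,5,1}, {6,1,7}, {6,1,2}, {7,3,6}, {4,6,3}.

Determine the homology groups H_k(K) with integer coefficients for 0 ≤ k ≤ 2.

Fix the vertex order 1 < 2 < 3 < 4 < 5 < 6 < 7 and write every simplex with vertices in increasing order. Then dim K = 2 and the simplices of K are:

  0-simplices (7): [1], [2], [3], [4], [5], [6], [7]
  1-simplices (18): [1,2], [1,5], [1,6], [1,7], [2,3], [2,4], [2,5], [2,6], [2,7], [3,4], [3,5], [3,6], [3,7], [4,5], [4,6], [4,7], [5,7], [6,7]
  2-simplices (12): [1,2,5], [1,2,6], [1,5,7], [1,6,7], [2,3,5], [2,3,7], [2,4,6], [2,4,7], [3,4,5], [3,4,6], [3,6,7], [4,5,7]

Hence C_0 ≅ Z^7, C_1 ≅ Z^18, C_2 ≅ Z^12.

Boundary ∂_1: C_1 → C_0 maps an edge to its endpoints' difference, ∂[p,q] = q − p.
The resulting 7×18 matrix has rank 6, and its Smith normal form has invariant factors (1,1,1,1,1,1).

∂_2: C_2 → C_1 sends each 2-simplex [p,q,r] to [q,r] − [p,r] + [p,q]. For instance
  ∂[1,2,5] = [2,5] − [1,5] + [1,2],
  ∂[1,2,6] = [2,6] − [1,6] + [1,2].
As a 18×12 matrix over Z this has rank 12, with invariant factors (1,1,1,1,1,1,1,1,1,1,1,2).

From H_k ≅ ker(∂_k) / im(∂_{k+1}) we obtain:

  H_0: rank C_0 − rank ∂_1 = 7 − 6 = 1, and the invariant factors of ∂_1 are all 1, so H_0 ≅ Z.
  H_1: rank ker ∂_1 − rank ∂_2 = (18 − 6) − 12 = 0, and ∂_2 has invariant factor 2 > 1, so H_1 ≅ Z/2Z.
  H_2: rank ker ∂_2 − rank ∂_3 = (12 − 12) − 0 = 0, and there is no ∂_3, so H_2 ≅ 0.

As a check, the Euler characteristic is 7 − 18 + 12 = 1, which agrees with 1 − 0 + 0 = 1.
(K is a triangulation of the real projective plane RP^2.)

H_0 ≅ Z,  H_1 ≅ Z/2Z,  H_2 = 0.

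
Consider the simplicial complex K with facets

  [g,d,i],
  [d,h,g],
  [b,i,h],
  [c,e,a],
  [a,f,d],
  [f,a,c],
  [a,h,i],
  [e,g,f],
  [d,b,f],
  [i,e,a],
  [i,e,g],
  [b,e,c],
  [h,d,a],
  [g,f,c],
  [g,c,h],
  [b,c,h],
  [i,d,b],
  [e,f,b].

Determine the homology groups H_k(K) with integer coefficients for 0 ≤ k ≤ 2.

H_0 = Z,  H_1 = Z × Z/2,  H_2 = 0.

We work with the vertex ordering a < b < c < d < e < f < g < h < i. The simplices of K, each written with vertices in increasing order, are:

  0-simplices (9): a, b, c, d, e, f, g, h, i
  1-simplices (27): ac, ad, ae, af, ah, ai, bc, bd, be, bf, bh, bi, ce, cf, cg, ch, df, dg, dh, di, ef, eg, ei, fg, gh, gi, hi
  2-simplices (18): ace, acf, adf, adh, aei, ahi, bce, bch, bdf, bdi, bef, bhi, cfg, cgh, dgh, dgi, efg, egi

so the chain groups are C_0 ≅ Z^9, C_1 ≅ Z^27, C_2 ≅ Z^18.

∂_1: C_1 → C_0 sends each edge [p,q] (with p < q) to q − p. For instance
  ∂df = f − d.
The 9×27 boundary matrix has rank 8 and Smith normal form diag(1,1,1,1,1,1,1,1).

∂_2: C_2 → C_1 acts by ∂[p,q,r] = [q,r] − [p,r] + [p,q]. For instance
  ∂cfg = fg − cg + cf,
  ∂cgh = gh − ch + cg.
As a 27×18 matrix over Z this has rank 18, with invariant factors (1,1,1,1,1,1,1,1,1,1,1,1,1,1,1,1,1,2).

Now H_k = ker ∂_k / im ∂_{k+1}, so:

  H_0: rank C_0 − rank ∂_1 = 9 − 8 = 1, and the invariant factors of ∂_1 are all 1, so H_0 ≅ Z.
  H_1: rank ker ∂_1 − rank ∂_2 = (27 − 8) − 18 = 1, and ∂_2 has invariant factor 2 > 1, so H_1 ≅ Z × Z/2.
  H_2: rank ker ∂_2 − rank ∂_3 = (18 − 18) − 0 = 0, and there is no ∂_3, so H_2 ≅ 0.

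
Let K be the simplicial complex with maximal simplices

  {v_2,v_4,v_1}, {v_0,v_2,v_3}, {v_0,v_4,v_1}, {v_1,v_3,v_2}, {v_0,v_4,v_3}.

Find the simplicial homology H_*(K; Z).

H_0 = Z,  H_1 = Z,  H_2 = 0.

K has 5 vertices, 10 edges, 5 triangles.
rank ∂_0 = 0, rank ∂_1 = 4 ⇒ b_0 = 5 − 0 − 4 = 1; all invariant factors of ∂_1 are 1 so no torsion. So H_0 = Z.
rank ∂_1 = 4, rank ∂_2 = 5 ⇒ b_1 = 10 − 4 − 5 = 1; all invariant factors of ∂_2 are 1 so no torsion. So H_1 = Z.
rank ∂_2 = 5, rank ∂_3 = 0 ⇒ b_2 = 5 − 5 − 0 = 0. So H_2 = 0.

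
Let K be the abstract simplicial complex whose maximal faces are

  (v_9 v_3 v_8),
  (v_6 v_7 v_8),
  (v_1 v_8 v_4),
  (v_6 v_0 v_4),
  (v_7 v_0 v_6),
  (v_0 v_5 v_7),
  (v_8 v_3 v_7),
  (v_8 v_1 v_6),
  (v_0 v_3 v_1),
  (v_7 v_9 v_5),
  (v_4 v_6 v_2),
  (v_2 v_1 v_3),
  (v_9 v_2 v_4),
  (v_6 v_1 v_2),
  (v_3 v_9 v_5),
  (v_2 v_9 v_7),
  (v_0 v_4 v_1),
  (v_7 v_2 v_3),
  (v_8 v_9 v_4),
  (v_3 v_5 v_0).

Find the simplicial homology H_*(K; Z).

Take the total order v_0 < v_1 < v_2 < v_3 < v_4 < v_5 < v_6 < v_7 < v_8 < v_9 on the vertex set. Then K (dimension 2) consists of the simplices:

  0-simplices (10): [v_0], [v_1], [v_2], [v_3], [v_4], [v_5], [v_6], [v_7], [v_8], [v_9]
  1-simplices (30): (30 of them)
  2-simplices (20): (20 of them)

so the chain groups are C_0 ≅ Z^10, C_1 ≅ Z^30, C_2 ≅ Z^20.

∂_1: C_1 → C_0 sends each edge [p,q] (with p < q) to q − p.
The 10×30 boundary matrix has rank 9 and Smith normal form diag(1,1,1,1,1,1,1,1,1).

Boundary ∂_2: C_2 → C_1 maps a triangle to the signed sum of its edges. For instance
  ∂[v_0,v_4,v_6] = [v_4,v_6] − [v_0,v_6] + [v_0,v_4],
  ∂[v_0,v_5,v_7] = [v_5,v_7] − [v_0,v_7] + [v_0,v_5].
The resulting 30×20 matrix has rank 20, and its Smith normal form has invariant factors (1,1,1,1,1,1,1,1,1,1,1,1,1,1,1,1,1,1,1,2).

Reading off H_k = ker ∂_k / im ∂_{k+1}:

  H_0: rank C_0 − rank ∂_1 = 10 − 9 = 1, and the invariant factors of ∂_1 are all 1, so H_0 = Z.
  H_1: rank ker ∂_1 − rank ∂_2 = (30 − 9) − 20 = 1, and ∂_2 has invariant factor 2 > 1, so H_1 = Z ⊕ Z/2Z.
  H_2: rank ker ∂_2 − rank ∂_3 = (20 − 20) − 0 = 0, and there is no ∂_3, so H_2 = 0.

H_0 = Z,  H_1 = Z ⊕ Z/2Z,  H_2 = 0.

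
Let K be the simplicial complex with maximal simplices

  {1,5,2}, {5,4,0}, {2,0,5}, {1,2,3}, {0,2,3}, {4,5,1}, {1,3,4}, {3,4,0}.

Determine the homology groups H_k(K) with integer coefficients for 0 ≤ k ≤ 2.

H_0 ≅ Z,  H_1 = 0,  H_2 ≅ Z.

Order the vertices as 0 < 1 < 2 < 3 < 4 < 5. Listing each simplex with vertices in this order, K has dimension 2 with simplices:

  0-simplices (6): [0], [1], [2], [3], [4], [5]
  1-simplices (12): [0,2], [0,3], [0,4], [0,5], [1,2], [1,3], [1,4], [1,5], [2,3], [2,5], [3,4], [4,5]
  2-simplices (8): [0,2,3], [0,2,5], [0,3,4], [0,4,5], [1,2,3], [1,2,5], [1,3,4], [1,4,5]

Hence C_0 ≅ Z^6, C_1 ≅ Z^12, C_2 ≅ Z^8.

∂_1: C_1 → C_0 is given by ∂[p,q] = [q] − [p].
The resulting 6×12 matrix has rank 5, and its Smith normal form has invariant factors (1,1,1,1,1).

The boundary map ∂_2: C_2 → C_1 acts by ∂[p,q,r] = [q,r] − [p,r] + [p,q]. For instance
  ∂[1,4,5] = [4,5] − [1,5] + [1,4],
  ∂[0,2,5] = [2,5] − [0,5] + [0,2].
The 12×8 boundary matrix has rank 7 and Smith normal form diag(1,1,1,1,1,1,1).

Reading off H_k = ker ∂_k / im ∂_{k+1}:

  H_0: rank C_0 − rank ∂_1 = 6 − 5 = 1, and the invariant factors of ∂_1 are all 1, so H_0 ≅ Z.
  H_1: rank ker ∂_1 − rank ∂_2 = (12 − 5) − 7 = 0, and the invariant factors of ∂_2 are all 1, so H_1 ≅ 0.
  H_2: rank ker ∂_2 − rank ∂_3 = (8 − 7) − 0 = 1, and there is no ∂_3, so H_2 ≅ Z.

As a check, the Euler characteristic is 6 − 12 + 8 = 2, which agrees with 1 − 0 + 1 = 2.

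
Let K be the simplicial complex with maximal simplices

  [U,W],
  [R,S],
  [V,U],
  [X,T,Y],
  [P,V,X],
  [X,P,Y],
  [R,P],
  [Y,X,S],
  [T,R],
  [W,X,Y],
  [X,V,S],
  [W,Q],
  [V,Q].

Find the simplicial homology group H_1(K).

H_1 = Z^4.

Take the total order P < Q < R < S < T < U < V < W < X < Y on the vertex set. Then K (dimension 2) consists of the simplices:

  0-simplices (10): P, Q, R, S, T, U, V, W, X, Y
  1-simplices (19): PR, PV, PX, PY, QV, QW, RS, RT, SV, SX, SY, TX, TY, UV, UW, VX, WX, WY, XY
  2-simplices (6): PVX, PXY, SVX, SXY, TXY, WXY

so the chain groups are C_0 ≅ Z^10, C_1 ≅ Z^19, C_2 ≅ Z^6.

∂_1: C_1 → C_0 maps an edge to its endpoints' difference, ∂[p,q] = q − p. For instance
  ∂RT = T − R.
The 10×19 boundary matrix has rank 9 and Smith normal form diag(1,1,1,1,1,1,1,1,1).

The boundary map ∂_2: C_2 → C_1 sends each 2-simplex [p,q,r] to [q,r] − [p,r] + [p,q]. For instance
  ∂SXY = XY − SY + SX,
  ∂PXY = XY − PY + PX.
This gives a 19×6 integer matrix of rank 6; reducing to Smith normal form yields diagonal entries (1,1,1,1,1,1).

Reading off H_k = ker ∂_k / im ∂_{k+1}:

  H_1: rank ker ∂_1 − rank ∂_2 = (19 − 9) − 6 = 4, and the invariant factors of ∂_2 are all 1, so H_1 ≅ Z^4.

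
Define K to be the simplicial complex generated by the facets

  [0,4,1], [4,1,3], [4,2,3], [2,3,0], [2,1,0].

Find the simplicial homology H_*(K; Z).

H_0 = Z,  H_1 = Z,  H_2 = 0.

Fix the vertex order 0 < 1 < 2 < 3 < 4 and write every simplex with vertices in increasing order. Then dim K = 2 and the simplices of K are:

  0-simplices (5): [0], [1], [2], [3], [4]
  1-simplices (10): [0,1], [0,2], [0,3], [0,4], [1,2], [1,3], [1,4], [2,3], [2,4], [3,4]
  2-simplices (5): [0,1,2], [0,1,4], [0,2,3], [1,3,4], [2,3,4]

so the chain groups are C_0 ≅ Z^5, C_1 ≅ Z^10, C_2 ≅ Z^5.

∂_1: C_1 → C_0 maps an edge to its endpoints' difference, ∂[p,q] = q − p.
As a 5×10 matrix over Z this has rank 4, with invariant factors (1,1,1,1).

Boundary ∂_2: C_2 → C_1 acts by ∂[p,q,r] = [q,r] − [p,r] + [p,q]. For instance
  ∂[0,1,4] = [1,4] − [0,4] + [0,1],
  ∂[2,3,4] = [3,4] − [2,4] + [2,3].
The 10×5 boundary matrix has rank 5 and Smith normal form diag(1,1,1,1,1).

Now H_k = ker ∂_k / im ∂_{k+1}, so:

  H_0: rank C_0 − rank ∂_1 = 5 − 4 = 1, and the invariant factors of ∂_1 are all 1, so H_0 ≅ Z.
  H_1: rank ker ∂_1 − rank ∂_2 = (10 − 4) − 5 = 1, and the invariant factors of ∂_2 are all 1, so H_1 ≅ Z.
  H_2: rank ker ∂_2 − rank ∂_3 = (5 − 5) − 0 = 0, and there is no ∂_3, so H_2 ≅ 0.

As a check, the Euler characteristic is 5 − 10 + 5 = 0, which agrees with 1 − 1 + 0 = 0.
(K is a triangulation of the Möbius band.)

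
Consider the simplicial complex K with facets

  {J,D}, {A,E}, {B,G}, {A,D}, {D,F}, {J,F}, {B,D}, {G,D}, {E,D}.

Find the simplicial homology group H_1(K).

H_1 ≅ Z^3.

Order the vertices as A < B < D < E < F < G < J. Listing each simplex with vertices in this order, K has dimension 1 with simplices:

  0-simplices (7): A, B, D, E, F, G, J
  1-simplices (9): AD, AE, BD, BG, DE, DF, DG, DJ, FJ

Hence C_0 ≅ Z^7, C_1 ≅ Z^9.

The boundary map ∂_1: C_1 → C_0 is given by ∂[p,q] = [q] − [p]. For instance
  ∂BD = D − B.
The resulting 7×9 matrix has rank 6, and its Smith normal form has invariant factors (1,1,1,1,1,1).

From H_k ≅ ker(∂_k) / im(∂_{k+1}) we obtain:

  H_1: rank ker ∂_1 − rank ∂_2 = (9 − 6) − 0 = 3, and there is no ∂_2, so H_1 ≅ Z^3.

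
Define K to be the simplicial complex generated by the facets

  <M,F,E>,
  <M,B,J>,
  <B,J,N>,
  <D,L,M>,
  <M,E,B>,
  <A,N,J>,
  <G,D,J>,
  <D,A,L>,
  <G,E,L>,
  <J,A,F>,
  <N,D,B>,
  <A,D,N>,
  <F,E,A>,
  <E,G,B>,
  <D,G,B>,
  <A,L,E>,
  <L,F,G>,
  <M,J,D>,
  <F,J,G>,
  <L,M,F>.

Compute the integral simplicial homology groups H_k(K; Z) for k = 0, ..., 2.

Fix the vertex order A < B < D < E < F < G < J < L < M < N and write every simplex with vertices in increasing order. Then dim K = 2 and the simplices of K are:

  0-simplices (10): A, B, D, E, F, G, J, L, M, N
  1-simplices (30): AD, AE, AF, AJ, AL, AN, BD, BE, BG, BJ, BM, BN, DG, DJ, DL, DM, DN, EF, EG, EL, EM, FG, FJ, FL, FM, GJ, GL, JM, JN, LM
  2-simplices (20): ADL, ADN, AEF, AEL, AFJ, AJN, BDG, BDN, BEG, BEM, BJM, BJN, DGJ, DJM, DLM, EFM, EGL, FGJ, FGL, FLM

giving chain groups C_0 ≅ Z^10, C_1 ≅ Z^30, C_2 ≅ Z^20.

The boundary map ∂_1: C_1 → C_0 is given by ∂[p,q] = [q] − [p].
The 10×30 boundary matrix has rank 9 and Smith normal form diag(1,1,1,1,1,1,1,1,1).

The boundary map ∂_2: C_2 → C_1 acts by ∂[p,q,r] = [q,r] − [p,r] + [p,q]. For instance
  ∂EFM = FM − EM + EF,
  ∂BEM = EM − BM + BE.
This gives a 30×20 integer matrix of rank 20; reducing to Smith normal form yields diagonal entries (1,1,1,1,1,1,1,1,1,1,1,1,1,1,1,1,1,1,1,2).

From H_k ≅ ker(∂_k) / im(∂_{k+1}) we obtain:

  H_0: rank C_0 − rank ∂_1 = 10 − 9 = 1, and the invariant factors of ∂_1 are all 1, so H_0 = Z.
  H_1: rank ker ∂_1 − rank ∂_2 = (30 − 9) − 20 = 1, and ∂_2 has invariant factor 2 > 1, so H_1 = Z ⊕ Z_2.
  H_2: rank ker ∂_2 − rank ∂_3 = (20 − 20) − 0 = 0, and there is no ∂_3, so H_2 = 0.

As a check, the Euler characteristic is 10 − 30 + 20 = 0, which agrees with 1 − 1 + 0 = 0.
(K is a triangulation of the Klein bottle.)

H_0 ≅ Z,  H_1 ≅ Z ⊕ Z_2,  H_2 = 0.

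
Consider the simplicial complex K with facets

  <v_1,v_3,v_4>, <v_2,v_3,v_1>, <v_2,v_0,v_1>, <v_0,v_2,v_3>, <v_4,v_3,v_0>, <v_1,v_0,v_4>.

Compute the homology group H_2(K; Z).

Take the total order v_0 < v_1 < v_2 < v_3 < v_4 on the vertex set. Then K (dimension 2) consists of the simplices:

  0-simplices (5): [v_0], [v_1], [v_2], [v_3], [v_4]
  1-simplices (9): [v_0,v_1], [v_0,v_2], [v_0,v_3], [v_0,v_4], [v_1,v_2], [v_1,v_3], [v_1,v_4], [v_2,v_3], [v_3,v_4]
  2-simplices (6): [v_0,v_1,v_2], [v_0,v_1,v_4], [v_0,v_2,v_3], [v_0,v_3,v_4], [v_1,v_2,v_3], [v_1,v_3,v_4]

giving chain groups C_0 ≅ Z^5, C_1 ≅ Z^9, C_2 ≅ Z^6.

Boundary ∂_1: C_1 → C_0 maps an edge to its endpoints' difference, ∂[p,q] = q − p.
As a 5×9 matrix over Z this has rank 4, with invariant factors (1,1,1,1).

The boundary map ∂_2: C_2 → C_1 acts by ∂[p,q,r] = [q,r] − [p,r] + [p,q]. For instance
  ∂[v_1,v_2,v_3] = [v_2,v_3] − [v_1,v_3] + [v_1,v_2],
  ∂[v_0,v_3,v_4] = [v_3,v_4] − [v_0,v_4] + [v_0,v_3].
The 9×6 boundary matrix has rank 5 and Smith normal form diag(1,1,1,1,1).

Computing H_k = (kernel of ∂_k) / (image of ∂_{k+1}):

  H_2: rank ker ∂_2 − rank ∂_3 = (6 − 5) − 0 = 1, and there is no ∂_3, so H_2 ≅ Z.

H_2 ≅ Z.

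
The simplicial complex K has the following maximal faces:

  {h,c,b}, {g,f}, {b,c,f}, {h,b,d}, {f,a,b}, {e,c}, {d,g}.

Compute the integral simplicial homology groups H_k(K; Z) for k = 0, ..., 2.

H_0 = Z,  H_1 = Z,  H_2 = 0.

Fix the vertex order a < b < c < d < e < f < g < h and write every simplex with vertices in increasing order. Then dim K = 2 and the simplices of K are:

  0-simplices (8): a, b, c, d, e, f, g, h
  1-simplices (12): ab, af, bc, bd, bf, bh, ce, cf, ch, dg, dh, fg
  2-simplices (4): abf, bcf, bch, bdh

so the chain groups are C_0 ≅ Z^8, C_1 ≅ Z^12, C_2 ≅ Z^4.

∂_1: C_1 → C_0 sends each edge [p,q] (with p < q) to q − p.
This gives a 8×12 integer matrix of rank 7; reducing to Smith normal form yields diagonal entries (1,1,1,1,1,1,1).

∂_2: C_2 → C_1 maps a triangle to the signed sum of its edges. For instance
  ∂bch = ch − bh + bc,
  ∂bdh = dh − bh + bd.
As a 12×4 matrix over Z this has rank 4, with invariant factors (1,1,1,1).

Reading off H_k = ker ∂_k / im ∂_{k+1}:

  H_0: rank C_0 − rank ∂_1 = 8 − 7 = 1, and the invariant factors of ∂_1 are all 1, so H_0 ≅ Z.
  H_1: rank ker ∂_1 − rank ∂_2 = (12 − 7) − 4 = 1, and the invariant factors of ∂_2 are all 1, so H_1 ≅ Z.
  H_2: rank ker ∂_2 − rank ∂_3 = (4 − 4) − 0 = 0, and there is no ∂_3, so H_2 ≅ 0.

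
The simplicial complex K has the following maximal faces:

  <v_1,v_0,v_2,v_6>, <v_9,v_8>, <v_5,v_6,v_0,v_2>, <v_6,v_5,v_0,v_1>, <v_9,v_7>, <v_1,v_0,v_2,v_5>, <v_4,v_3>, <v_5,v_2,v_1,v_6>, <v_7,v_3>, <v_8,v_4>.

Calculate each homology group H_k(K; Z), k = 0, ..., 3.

H_0 ≅ Z^2,  H_1 ≅ Z,  H_2 = 0,  H_3 ≅ Z.

K has 10 vertices, 15 edges, 10 triangles, 5 3-simplices.
rank ∂_0 = 0, rank ∂_1 = 8 ⇒ b_0 = 10 − 0 − 8 = 2; all invariant factors of ∂_1 are 1 so no torsion. So H_0 = Z^2.
rank ∂_1 = 8, rank ∂_2 = 6 ⇒ b_1 = 15 − 8 − 6 = 1; all invariant factors of ∂_2 are 1 so no torsion. So H_1 = Z.
rank ∂_2 = 6, rank ∂_3 = 4 ⇒ b_2 = 10 − 6 − 4 = 0; all invariant factors of ∂_3 are 1 so no torsion. So H_2 = 0.
rank ∂_3 = 4, rank ∂_4 = 0 ⇒ b_3 = 5 − 4 − 0 = 1. So H_3 = Z.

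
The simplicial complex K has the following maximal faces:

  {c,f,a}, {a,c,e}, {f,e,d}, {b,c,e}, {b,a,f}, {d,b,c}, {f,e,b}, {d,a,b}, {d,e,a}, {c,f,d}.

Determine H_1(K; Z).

Order the vertices as a < b < c < d < e < f. Listing each simplex with vertices in this order, K has dimension 2 with simplices:

  0-simplices (6): a, b, c, d, e, f
  1-simplices (15): ab, ac, ad, ae, af, bc, bd, be, bf, cd, ce, cf, de, df, ef
  2-simplices (10): abd, abf, ace, acf, ade, bcd, bce, bef, cdf, def

Hence C_0 ≅ Z^6, C_1 ≅ Z^15, C_2 ≅ Z^10.

∂_1: C_1 → C_0 sends each edge [p,q] (with p < q) to q − p. For instance
  ∂be = e − b.
This gives a 6×15 integer matrix of rank 5; reducing to Smith normal form yields diagonal entries (1,1,1,1,1).

Boundary ∂_2: C_2 → C_1 maps a triangle to the signed sum of its edges. For instance
  ∂def = ef − df + de,
  ∂ade = de − ae + ad.
As a 15×10 matrix over Z this has rank 10, with invariant factors (1,1,1,1,1,1,1,1,1,2).

Reading off H_k = ker ∂_k / im ∂_{k+1}:

  H_1: rank ker ∂_1 − rank ∂_2 = (15 − 5) − 10 = 0, and ∂_2 has invariant factor 2 > 1, so H_1 ≅ Z/2Z.

H_1 = Z/2Z.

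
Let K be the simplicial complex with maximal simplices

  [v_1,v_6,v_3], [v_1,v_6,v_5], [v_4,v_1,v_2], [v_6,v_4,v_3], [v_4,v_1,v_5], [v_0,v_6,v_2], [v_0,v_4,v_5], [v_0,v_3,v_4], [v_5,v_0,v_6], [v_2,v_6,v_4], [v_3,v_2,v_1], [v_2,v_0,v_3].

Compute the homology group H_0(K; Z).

Fix the vertex order v_0 < v_1 < v_2 < v_3 < v_4 < v_5 < v_6 and write every simplex with vertices in increasing order. Then dim K = 2 and the simplices of K are:

  0-simplices (7): [v_0], [v_1], [v_2], [v_3], [v_4], [v_5], [v_6]
  1-simplices (18): (18 of them)
  2-simplices (12): (12 of them)

giving chain groups C_0 ≅ Z^7, C_1 ≅ Z^18, C_2 ≅ Z^12.

Boundary ∂_1: C_1 → C_0 maps an edge to its endpoints' difference, ∂[p,q] = q − p. For instance
  ∂[v_0,v_6] = [v_6] − [v_0].
The 7×18 boundary matrix has rank 6 and Smith normal form diag(1,1,1,1,1,1).

Boundary ∂_2: C_2 → C_1 maps a triangle to the signed sum of its edges. For instance
  ∂[v_1,v_5,v_6] = [v_5,v_6] − [v_1,v_6] + [v_1,v_5],
  ∂[v_2,v_4,v_6] = [v_4,v_6] − [v_2,v_6] + [v_2,v_4].
The resulting 18×12 matrix has rank 12, and its Smith normal form has invariant factors (1,1,1,1,1,1,1,1,1,1,1,2).

Computing H_k = (kernel of ∂_k) / (image of ∂_{k+1}):

  H_0: rank C_0 − rank ∂_1 = 7 − 6 = 1, and the invariant factors of ∂_1 are all 1, so H_0 ≅ Z.

H_0 ≅ Z.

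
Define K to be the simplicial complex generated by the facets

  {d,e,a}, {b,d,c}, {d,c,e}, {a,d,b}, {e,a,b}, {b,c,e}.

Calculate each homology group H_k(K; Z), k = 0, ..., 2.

H_0 = Z,  H_1 = 0,  H_2 = Z.

Take the total order a < b < c < d < e on the vertex set. Then K (dimension 2) consists of the simplices:

  0-simplices (5): a, b, c, d, e
  1-simplices (9): ab, ad, ae, bc, bd, be, cd, ce, de
  2-simplices (6): abd, abe, ade, bcd, bce, cde

giving chain groups C_0 ≅ Z^5, C_1 ≅ Z^9, C_2 ≅ Z^6.

The boundary map ∂_1: C_1 → C_0 is given by ∂[p,q] = [q] − [p]. For instance
  ∂ab = b − a.
This gives a 5×9 integer matrix of rank 4; reducing to Smith normal form yields diagonal entries (1,1,1,1).

∂_2: C_2 → C_1 sends each 2-simplex [p,q,r] to [q,r] − [p,r] + [p,q]. For instance
  ∂bcd = cd − bd + bc,
  ∂abd = bd − ad + ab.
The 9×6 boundary matrix has rank 5 and Smith normal form diag(1,1,1,1,1).

Now H_k = ker ∂_k / im ∂_{k+1}, so:

  H_0: rank C_0 − rank ∂_1 = 5 − 4 = 1, and the invariant factors of ∂_1 are all 1, so H_0 ≅ Z.
  H_1: rank ker ∂_1 − rank ∂_2 = (9 − 4) − 5 = 0, and the invariant factors of ∂_2 are all 1, so H_1 ≅ 0.
  H_2: rank ker ∂_2 − rank ∂_3 = (6 − 5) − 0 = 1, and there is no ∂_3, so H_2 ≅ Z.

As a check, the Euler characteristic is 5 − 9 + 6 = 2, which agrees with 1 − 0 + 1 = 2.
(K is a triangulation of the 2-sphere S^2.)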